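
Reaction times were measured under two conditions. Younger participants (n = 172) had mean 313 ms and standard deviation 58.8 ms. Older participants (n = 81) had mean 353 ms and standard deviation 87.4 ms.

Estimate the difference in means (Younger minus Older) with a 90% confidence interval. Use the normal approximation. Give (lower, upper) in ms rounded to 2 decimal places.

(-57.60, -22.40)

Per-group SEs: s₁/√n₁ = 58.8/√172 = 4.4835, s₂/√n₂ = 87.4/√81 = 9.7111.
Unpooled SE of the difference: √(20.10177225 + 94.30546321) = 10.6961.
Margin of error = z* · SE = 1.645 × 10.6961 = 17.5951.
x̄₁ − x̄₂ = 313 − 353 = -40.0000.
CI: -40.0000 ± 17.5951 = (-57.60, -22.40).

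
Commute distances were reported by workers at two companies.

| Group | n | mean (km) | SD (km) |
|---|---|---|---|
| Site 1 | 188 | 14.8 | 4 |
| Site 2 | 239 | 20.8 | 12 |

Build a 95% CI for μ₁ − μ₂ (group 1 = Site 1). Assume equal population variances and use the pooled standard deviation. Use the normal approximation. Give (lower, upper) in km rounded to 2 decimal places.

Pooled variance s_p² = [187·4² + 238·12²] / (188+239−2) = 87.6800, so s_p = 9.3638.
SE_diff = s_p·√(1/n₁ + 1/n₂) = 9.3638·√(1/188 + 1/239) = 0.9128.
z* = 1.960; margin = 1.960 × 0.9128 = 1.7891.
Difference = 14.8 − 20.8 = -6.0000.
-6.0000 ± 1.7891 → (-7.79, -4.21).

(-7.79, -4.21)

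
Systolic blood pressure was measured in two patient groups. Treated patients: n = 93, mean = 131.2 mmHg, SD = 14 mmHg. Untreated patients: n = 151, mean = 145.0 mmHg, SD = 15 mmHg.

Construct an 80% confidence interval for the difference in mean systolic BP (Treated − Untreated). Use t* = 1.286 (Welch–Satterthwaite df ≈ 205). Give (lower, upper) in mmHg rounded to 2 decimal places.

Standard errors of each mean: 14/√93 = 1.4517 and 15/√151 = 1.2207.
SE(x̄₁ − x̄₂) = √(1.4517² + 1.2207²) = 1.8967 for independent samples with unequal variances.
With t* = 1.286, the margin is 1.286 × 1.8967 = 2.4392.
x̄₁ − x̄₂ = 131.2 − 145.0 = -13.8000; the interval is -13.8000 ± 2.4392 = (-16.24, -11.36).

(-16.24, -11.36)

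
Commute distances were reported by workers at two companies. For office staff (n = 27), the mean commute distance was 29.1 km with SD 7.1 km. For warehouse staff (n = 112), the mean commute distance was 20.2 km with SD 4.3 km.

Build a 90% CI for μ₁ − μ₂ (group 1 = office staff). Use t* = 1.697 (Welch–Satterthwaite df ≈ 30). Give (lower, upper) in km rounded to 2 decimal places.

(6.48, 11.32)

SE₁ = s₁/√n₁ = 7.1/√27 = 1.3664; SE₂ = 4.3/√112 = 0.4063.
Independent samples, unequal variances: SE_diff = √(SE₁² + SE₂²) = √(1.86704896 + 0.16507969) = 1.4255.
t* = 1.697, so margin of error = 1.697 × 1.4255 = 2.4191.
Difference in means = 29.1 − 20.2 = 8.9000.
8.9000 ± 2.4191 → (6.48, 11.32).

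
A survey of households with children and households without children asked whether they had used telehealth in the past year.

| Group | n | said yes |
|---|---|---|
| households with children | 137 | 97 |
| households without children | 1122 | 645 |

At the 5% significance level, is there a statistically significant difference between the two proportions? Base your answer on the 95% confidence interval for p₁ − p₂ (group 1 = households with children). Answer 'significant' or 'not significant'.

significant

p̂₁ = 97/137 = 0.7080 and p̂₂ = 645/1122 = 0.5749.
SE₁ = √(p̂₁(1−p̂₁)/n₁) = √(0.7080·0.2920/137) = 0.03885; SE₂ = √(0.5749·0.4251/1122) = 0.01476.
Independent samples: SE of the difference = √(SE₁² + SE₂²) = √(0.0015093225 + 0.0002178576) = 0.04156.
z* for 95% confidence is 1.960, so the margin of error is 1.960 × 0.04156 = 0.08146.
Point estimate p̂₁ − p̂₂ = 0.7080 − 0.5749 = 0.1331.
0.1331 ± 0.08146 → (0.05164, 0.21456).
The interval (0.05164, 0.21456) does not contain 0, so the difference is significant.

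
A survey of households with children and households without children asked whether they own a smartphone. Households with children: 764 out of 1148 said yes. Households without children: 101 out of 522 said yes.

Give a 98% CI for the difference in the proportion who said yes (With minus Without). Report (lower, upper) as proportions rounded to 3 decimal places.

(0.420, 0.524)

First, p̂₁ = 764/1148 = 0.6655; p̂₂ = 101/522 = 0.1935.
The two standard errors are √(0.6655×0.3345/1148) = 0.01393 and √(0.1935×0.8065/522) = 0.01729.
Because the samples are independent, SE_diff = √(0.01393² + 0.01729²) = 0.02220.
Using z* = 2.326 for 98%, ME = 2.326 × 0.02220 = 0.05164.
p̂₁ − p̂₂ = 0.4720; interval 0.4720 ± 0.05164 gives (0.420, 0.524).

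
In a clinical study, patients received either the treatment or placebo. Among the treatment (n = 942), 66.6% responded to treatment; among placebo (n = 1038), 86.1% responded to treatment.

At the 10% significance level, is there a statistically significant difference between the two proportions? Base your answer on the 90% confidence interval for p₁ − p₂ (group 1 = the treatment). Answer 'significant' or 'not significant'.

significant

The two standard errors are √(0.6660×0.3340/942) = 0.01537 and √(0.8610×0.1390/1038) = 0.01074.
Because the samples are independent, SE_diff = √(0.01537² + 0.01074²) = 0.01875.
Using z* = 1.645 for 90%, ME = 1.645 × 0.01875 = 0.03084.
p̂₁ − p̂₂ = -0.1950; interval -0.1950 ± 0.03084 gives (-0.22584, -0.16416).
The interval (-0.22584, -0.16416) does not contain 0, so the difference is significant.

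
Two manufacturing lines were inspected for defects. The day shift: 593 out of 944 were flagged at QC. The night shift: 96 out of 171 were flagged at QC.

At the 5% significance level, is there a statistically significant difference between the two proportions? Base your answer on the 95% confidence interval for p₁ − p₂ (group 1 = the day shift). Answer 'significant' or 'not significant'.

not significant

First, p̂₁ = 593/944 = 0.6282; p̂₂ = 96/171 = 0.5614.
The two standard errors are √(0.6282×0.3718/944) = 0.01573 and √(0.5614×0.4386/171) = 0.03795.
Because the samples are independent, SE_diff = √(0.01573² + 0.03795²) = 0.04108.
Using z* = 1.960 for 95%, ME = 1.960 × 0.04108 = 0.08052.
p̂₁ − p̂₂ = 0.0668; interval 0.0668 ± 0.08052 gives (-0.01372, 0.14732).
The interval (-0.01372, 0.14732) contains 0, so the difference is not significant.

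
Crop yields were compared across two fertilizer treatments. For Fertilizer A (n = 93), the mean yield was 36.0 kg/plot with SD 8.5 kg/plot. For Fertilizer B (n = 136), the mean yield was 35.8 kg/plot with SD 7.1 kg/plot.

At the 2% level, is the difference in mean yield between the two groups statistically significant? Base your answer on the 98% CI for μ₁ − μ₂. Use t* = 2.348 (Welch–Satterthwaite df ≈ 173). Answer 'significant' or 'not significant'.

not significant

Per-group SEs: s₁/√n₁ = 8.5/√93 = 0.8814, s₂/√n₂ = 7.1/√136 = 0.6088.
Unpooled SE of the difference: √(0.77686596 + 0.37063744) = 1.0712.
Margin of error = t* · SE = 2.348 × 1.0712 = 2.5152.
x̄₁ − x̄₂ = 36.0 − 35.8 = 0.2000.
CI: 0.2000 ± 2.5152 = (-2.3152, 2.7152).
The interval (-2.3152, 2.7152) contains 0, so the difference is not significant.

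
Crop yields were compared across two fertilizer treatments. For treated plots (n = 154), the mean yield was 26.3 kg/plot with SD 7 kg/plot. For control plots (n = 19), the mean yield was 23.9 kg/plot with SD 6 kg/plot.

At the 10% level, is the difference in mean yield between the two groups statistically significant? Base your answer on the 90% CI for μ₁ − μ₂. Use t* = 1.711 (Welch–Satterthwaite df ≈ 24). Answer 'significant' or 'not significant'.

not significant

Per-group SEs: s₁/√n₁ = 7/√154 = 0.5641, s₂/√n₂ = 6/√19 = 1.3765.
Unpooled SE of the difference: √(0.31820881 + 1.89475225) = 1.4876.
Margin of error = t* · SE = 1.711 × 1.4876 = 2.5453.
x̄₁ − x̄₂ = 26.3 − 23.9 = 2.4000.
CI: 2.4000 ± 2.5453 = (-0.1453, 4.9453).
The interval (-0.1453, 4.9453) contains 0, so the difference is not significant.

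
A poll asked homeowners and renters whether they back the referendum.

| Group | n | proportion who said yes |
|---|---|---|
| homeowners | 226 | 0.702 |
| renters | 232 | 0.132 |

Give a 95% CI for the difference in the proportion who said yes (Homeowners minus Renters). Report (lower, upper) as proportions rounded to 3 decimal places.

(0.496, 0.644)

Each SE is √(p̂(1−p̂)/n): √(0.7020·0.2980/226) = 0.03042 and √(0.1320·0.8680/232) = 0.02222.
SE(p̂₁ − p̂₂) = √(SE₁² + SE₂²) = √(0.0009253764 + 0.0004937284) = 0.03767, since the two samples are independent.
At 95% confidence z* = 1.960; margin = 1.960 × 0.03767 = 0.07383.
The difference is 0.7020 − 0.1320 = 0.5700, so the interval is 0.5700 ± 0.07383 = (0.496, 0.644).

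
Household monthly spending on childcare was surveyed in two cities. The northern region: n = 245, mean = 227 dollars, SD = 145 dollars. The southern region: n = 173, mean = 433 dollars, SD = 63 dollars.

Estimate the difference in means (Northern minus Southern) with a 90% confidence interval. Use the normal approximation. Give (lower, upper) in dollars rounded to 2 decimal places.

(-223.16, -188.84)

Per-group SEs: s₁/√n₁ = 145/√245 = 9.2637, s₂/√n₂ = 63/√173 = 4.7898.
Unpooled SE of the difference: √(85.81613769 + 22.94218404) = 10.4287.
Margin of error = z* · SE = 1.645 × 10.4287 = 17.1552.
x̄₁ − x̄₂ = 227 − 433 = -206.0000.
CI: -206.0000 ± 17.1552 = (-223.16, -188.84).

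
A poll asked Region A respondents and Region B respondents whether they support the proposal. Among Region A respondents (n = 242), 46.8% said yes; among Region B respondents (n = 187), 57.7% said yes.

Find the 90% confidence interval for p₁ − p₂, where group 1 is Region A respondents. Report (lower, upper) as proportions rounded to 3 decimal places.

(-0.188, -0.030)

The two standard errors are √(0.4680×0.5320/242) = 0.03208 and √(0.5770×0.4230/187) = 0.03613.
Because the samples are independent, SE_diff = √(0.03208² + 0.03613²) = 0.04832.
Using z* = 1.645 for 90%, ME = 1.645 × 0.04832 = 0.07949.
p̂₁ − p̂₂ = -0.1090; interval -0.1090 ± 0.07949 gives (-0.188, -0.030).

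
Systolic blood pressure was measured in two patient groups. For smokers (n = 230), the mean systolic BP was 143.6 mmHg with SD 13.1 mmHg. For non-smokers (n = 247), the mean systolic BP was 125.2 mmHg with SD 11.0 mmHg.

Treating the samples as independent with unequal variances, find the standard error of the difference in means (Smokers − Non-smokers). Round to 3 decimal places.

1.112

Standard errors of each mean: 13.1/√230 = 0.8638 and 11.0/√247 = 0.6999.
SE(x̄₁ − x̄₂) = √(0.8638² + 0.6999²) = 1.1118 for independent samples with unequal variances.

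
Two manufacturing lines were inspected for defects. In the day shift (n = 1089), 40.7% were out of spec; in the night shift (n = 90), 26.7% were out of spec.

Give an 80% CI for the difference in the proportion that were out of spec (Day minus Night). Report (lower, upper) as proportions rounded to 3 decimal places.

Each SE is √(p̂(1−p̂)/n): √(0.4070·0.5930/1089) = 0.01489 and √(0.2670·0.7330/90) = 0.04663.
SE(p̂₁ − p̂₂) = √(SE₁² + SE₂²) = √(0.0002217121 + 0.0021743569) = 0.04895, since the two samples are independent.
At 80% confidence z* = 1.282; margin = 1.282 × 0.04895 = 0.06275.
The difference is 0.4070 − 0.2670 = 0.1400, so the interval is 0.1400 ± 0.06275 = (0.077, 0.203).

(0.077, 0.203)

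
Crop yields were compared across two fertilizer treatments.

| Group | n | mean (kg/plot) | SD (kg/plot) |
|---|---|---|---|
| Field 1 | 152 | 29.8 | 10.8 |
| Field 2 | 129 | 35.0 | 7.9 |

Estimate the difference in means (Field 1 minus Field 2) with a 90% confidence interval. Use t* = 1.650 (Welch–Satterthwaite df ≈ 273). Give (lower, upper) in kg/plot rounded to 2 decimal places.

(-7.05, -3.35)

Per-group SEs: s₁/√n₁ = 10.8/√152 = 0.8760, s₂/√n₂ = 7.9/√129 = 0.6956.
Unpooled SE of the difference: √(0.767376 + 0.48385936) = 1.1186.
Margin of error = t* · SE = 1.650 × 1.1186 = 1.8457.
x̄₁ − x̄₂ = 29.8 − 35.0 = -5.2000.
CI: -5.2000 ± 1.8457 = (-7.05, -3.35).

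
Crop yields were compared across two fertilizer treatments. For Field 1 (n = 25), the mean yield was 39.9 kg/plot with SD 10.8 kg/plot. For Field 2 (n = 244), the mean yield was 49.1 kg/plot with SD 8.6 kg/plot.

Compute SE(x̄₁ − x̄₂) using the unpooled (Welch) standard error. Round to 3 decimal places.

2.229

SE₁ = s₁/√n₁ = 10.8/√25 = 2.1600; SE₂ = 8.6/√244 = 0.5506.
Independent samples, unequal variances: SE_diff = √(SE₁² + SE₂²) = √(4.6656 + 0.30316036) = 2.2291.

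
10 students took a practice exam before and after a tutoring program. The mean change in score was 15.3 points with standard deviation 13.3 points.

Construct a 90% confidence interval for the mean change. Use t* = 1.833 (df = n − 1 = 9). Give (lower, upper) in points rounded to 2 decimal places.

This is a matched-pairs design, so SE = s_d/√n = 13.3/√10 = 4.2058.
Margin = 1.833 × 4.2058 = 7.7092; the interval is 15.3 ± 7.7092 = (7.59, 23.01).

(7.59, 23.01)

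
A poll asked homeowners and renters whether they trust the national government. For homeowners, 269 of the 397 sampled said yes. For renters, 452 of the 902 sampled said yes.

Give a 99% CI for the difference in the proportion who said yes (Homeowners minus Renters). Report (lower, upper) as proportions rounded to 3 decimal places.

Sample proportions: 269/397 = 0.6776, 452/902 = 0.5011.
Each SE is √(p̂(1−p̂)/n): √(0.6776·0.3224/397) = 0.02346 and √(0.5011·0.4989/902) = 0.01665.
SE(p̂₁ − p̂₂) = √(SE₁² + SE₂²) = √(0.0005503716 + 0.0002772225) = 0.02877, since the two samples are independent.
At 99% confidence z* = 2.576; margin = 2.576 × 0.02877 = 0.07411.
The difference is 0.6776 − 0.5011 = 0.1765, so the interval is 0.1765 ± 0.07411 = (0.102, 0.251).

(0.102, 0.251)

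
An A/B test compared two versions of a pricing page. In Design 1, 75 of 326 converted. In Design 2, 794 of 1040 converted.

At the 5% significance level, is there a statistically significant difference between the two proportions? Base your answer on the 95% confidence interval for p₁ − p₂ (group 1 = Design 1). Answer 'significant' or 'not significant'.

significant

p̂₁ = 75/326 = 0.2301 and p̂₂ = 794/1040 = 0.7635.
SE₁ = √(p̂₁(1−p̂₁)/n₁) = √(0.2301·0.7699/326) = 0.02331; SE₂ = √(0.7635·0.2365/1040) = 0.01318.
Independent samples: SE of the difference = √(SE₁² + SE₂²) = √(0.0005433561 + 0.0001737124) = 0.02678.
z* for 95% confidence is 1.960, so the margin of error is 1.960 × 0.02678 = 0.05249.
Point estimate p̂₁ − p̂₂ = 0.2301 − 0.7635 = -0.5334.
-0.5334 ± 0.05249 → (-0.58589, -0.48091).
The interval (-0.58589, -0.48091) does not contain 0, so the difference is significant.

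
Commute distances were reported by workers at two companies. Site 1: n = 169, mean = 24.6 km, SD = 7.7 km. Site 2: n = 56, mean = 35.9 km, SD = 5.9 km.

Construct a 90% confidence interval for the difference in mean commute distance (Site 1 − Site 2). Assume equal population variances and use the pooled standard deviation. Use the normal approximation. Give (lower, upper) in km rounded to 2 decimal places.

(-13.15, -9.45)

s_p = √[((n₁−1)s₁² + (n₂−1)s₂²)/(n₁+n₂−2)] = √[(168·7.7² + 55·5.9²)/223] = 7.2974.
SE = 7.2974·√(1/169 + 1/56) = 1.1252.
With z* = 1.645, margin = 1.645 × 1.1252 = 1.8510.
x̄₁ − x̄₂ = 24.6 − 35.9 = -11.3000; interval -11.3000 ± 1.8510 = (-13.15, -9.45).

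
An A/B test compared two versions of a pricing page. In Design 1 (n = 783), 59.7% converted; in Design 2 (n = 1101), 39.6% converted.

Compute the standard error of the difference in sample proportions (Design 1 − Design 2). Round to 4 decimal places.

The two standard errors are √(0.5970×0.4030/783) = 0.01753 and √(0.3960×0.6040/1101) = 0.01474.
Because the samples are independent, SE_diff = √(0.01753² + 0.01474²) = 0.02290.

0.0229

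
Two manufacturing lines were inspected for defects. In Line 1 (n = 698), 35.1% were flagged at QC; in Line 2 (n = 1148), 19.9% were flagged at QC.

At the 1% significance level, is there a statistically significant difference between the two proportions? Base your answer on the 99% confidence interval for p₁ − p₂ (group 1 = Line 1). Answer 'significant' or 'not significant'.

significant

SE₁ = √(p̂₁(1−p̂₁)/n₁) = √(0.3510·0.6490/698) = 0.01807; SE₂ = √(0.1990·0.8010/1148) = 0.01178.
Independent samples: SE of the difference = √(SE₁² + SE₂²) = √(0.0003265249 + 0.0001387684) = 0.02157.
z* for 99% confidence is 2.576, so the margin of error is 2.576 × 0.02157 = 0.05556.
Point estimate p̂₁ − p̂₂ = 0.3510 − 0.1990 = 0.1520.
0.1520 ± 0.05556 → (0.09644, 0.20756).
The interval (0.09644, 0.20756) does not contain 0, so the difference is significant.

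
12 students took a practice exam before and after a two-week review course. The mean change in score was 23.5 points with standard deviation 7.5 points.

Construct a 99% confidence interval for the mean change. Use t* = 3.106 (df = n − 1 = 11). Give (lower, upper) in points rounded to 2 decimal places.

This is a matched-pairs design, so SE = s_d/√n = 7.5/√12 = 2.1651.
Margin = 3.106 × 2.1651 = 6.7248; the interval is 23.5 ± 6.7248 = (16.78, 30.22).

(16.78, 30.22)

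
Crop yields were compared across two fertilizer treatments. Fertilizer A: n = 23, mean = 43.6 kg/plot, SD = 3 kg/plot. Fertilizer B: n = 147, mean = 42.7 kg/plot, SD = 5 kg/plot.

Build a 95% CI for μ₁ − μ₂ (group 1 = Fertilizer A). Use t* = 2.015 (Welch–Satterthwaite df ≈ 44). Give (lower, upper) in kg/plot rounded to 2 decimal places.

(-0.61, 2.41)

SE₁ = s₁/√n₁ = 3/√23 = 0.6255; SE₂ = 5/√147 = 0.4124.
Independent samples, unequal variances: SE_diff = √(SE₁² + SE₂²) = √(0.39125025 + 0.17007376) = 0.7492.
t* = 2.015, so margin of error = 2.015 × 0.7492 = 1.5096.
Difference in means = 43.6 − 42.7 = 0.9000.
0.9000 ± 1.5096 → (-0.61, 2.41).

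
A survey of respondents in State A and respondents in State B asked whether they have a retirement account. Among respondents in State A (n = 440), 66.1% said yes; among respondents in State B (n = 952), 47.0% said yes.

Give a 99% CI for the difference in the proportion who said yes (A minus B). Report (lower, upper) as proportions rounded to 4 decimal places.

(0.1195, 0.2625)

The two standard errors are √(0.6610×0.3390/440) = 0.02257 and √(0.4700×0.5300/952) = 0.01618.
Because the samples are independent, SE_diff = √(0.02257² + 0.01618²) = 0.02777.
Using z* = 2.576 for 99%, ME = 2.576 × 0.02777 = 0.07154.
p̂₁ − p̂₂ = 0.1910; interval 0.1910 ± 0.07154 gives (0.1195, 0.2625).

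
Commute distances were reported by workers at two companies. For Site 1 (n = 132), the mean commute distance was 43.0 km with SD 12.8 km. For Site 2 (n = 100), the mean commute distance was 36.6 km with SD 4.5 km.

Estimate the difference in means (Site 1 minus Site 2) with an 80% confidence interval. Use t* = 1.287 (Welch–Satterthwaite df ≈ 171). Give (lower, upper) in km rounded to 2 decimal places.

Standard errors of each mean: 12.8/√132 = 1.1141 and 4.5/√100 = 0.4500.
SE(x̄₁ − x̄₂) = √(1.1141² + 0.4500²) = 1.2015 for independent samples with unequal variances.
With t* = 1.287, the margin is 1.287 × 1.2015 = 1.5463.
x̄₁ − x̄₂ = 43.0 − 36.6 = 6.4000; the interval is 6.4000 ± 1.5463 = (4.85, 7.95).

(4.85, 7.95)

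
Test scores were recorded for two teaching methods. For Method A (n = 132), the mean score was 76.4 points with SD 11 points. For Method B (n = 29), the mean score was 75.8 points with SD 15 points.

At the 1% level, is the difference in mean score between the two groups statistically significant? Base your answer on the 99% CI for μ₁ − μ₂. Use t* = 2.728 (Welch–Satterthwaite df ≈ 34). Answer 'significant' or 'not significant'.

SE₁ = s₁/√n₁ = 11/√132 = 0.9574; SE₂ = 15/√29 = 2.7854.
Independent samples, unequal variances: SE_diff = √(SE₁² + SE₂²) = √(0.91661476 + 7.75845316) = 2.9453.
t* = 2.728, so margin of error = 2.728 × 2.9453 = 8.0348.
Difference in means = 76.4 − 75.8 = 0.6000.
0.6000 ± 8.0348 → (-7.4348, 8.6348).
The interval (-7.4348, 8.6348) contains 0, so the difference is not significant.

not significant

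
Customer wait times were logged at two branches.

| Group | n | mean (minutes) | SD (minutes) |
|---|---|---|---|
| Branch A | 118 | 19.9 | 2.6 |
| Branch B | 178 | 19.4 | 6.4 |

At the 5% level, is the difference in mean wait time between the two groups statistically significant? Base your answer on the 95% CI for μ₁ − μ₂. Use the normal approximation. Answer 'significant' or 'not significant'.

Standard errors of each mean: 2.6/√118 = 0.2393 and 6.4/√178 = 0.4797.
SE(x̄₁ − x̄₂) = √(0.2393² + 0.4797²) = 0.5361 for independent samples with unequal variances.
With z* = 1.960, the margin is 1.960 × 0.5361 = 1.0508.
x̄₁ − x̄₂ = 19.9 − 19.4 = 0.5000; the interval is 0.5000 ± 1.0508 = (-0.5508, 1.5508).
The interval (-0.5508, 1.5508) contains 0, so the difference is not significant.

not significant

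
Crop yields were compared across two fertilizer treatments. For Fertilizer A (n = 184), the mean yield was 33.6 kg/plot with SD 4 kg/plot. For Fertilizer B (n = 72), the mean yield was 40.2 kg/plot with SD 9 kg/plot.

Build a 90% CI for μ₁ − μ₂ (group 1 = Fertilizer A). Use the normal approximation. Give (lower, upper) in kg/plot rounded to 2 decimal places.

(-8.41, -4.79)

SE₁ = s₁/√n₁ = 4/√184 = 0.2949; SE₂ = 9/√72 = 1.0607.
Independent samples, unequal variances: SE_diff = √(SE₁² + SE₂²) = √(0.08696601 + 1.12508449) = 1.1009.
z* = 1.645, so margin of error = 1.645 × 1.1009 = 1.8110.
Difference in means = 33.6 − 40.2 = -6.6000.
-6.6000 ± 1.8110 → (-8.41, -4.79).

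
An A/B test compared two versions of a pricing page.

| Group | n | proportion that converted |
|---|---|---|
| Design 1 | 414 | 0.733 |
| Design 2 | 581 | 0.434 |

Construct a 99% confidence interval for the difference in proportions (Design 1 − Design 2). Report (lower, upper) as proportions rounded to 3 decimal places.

The two standard errors are √(0.7330×0.2670/414) = 0.02174 and √(0.4340×0.5660/581) = 0.02056.
Because the samples are independent, SE_diff = √(0.02174² + 0.02056²) = 0.02992.
Using z* = 2.576 for 99%, ME = 2.576 × 0.02992 = 0.07707.
p̂₁ − p̂₂ = 0.2990; interval 0.2990 ± 0.07707 gives (0.222, 0.376).

(0.222, 0.376)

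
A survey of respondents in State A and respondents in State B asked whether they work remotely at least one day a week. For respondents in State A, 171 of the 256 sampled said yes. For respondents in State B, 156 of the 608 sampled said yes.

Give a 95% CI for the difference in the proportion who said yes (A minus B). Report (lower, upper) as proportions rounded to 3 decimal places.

(0.344, 0.479)

First, p̂₁ = 171/256 = 0.6680; p̂₂ = 156/608 = 0.2566.
The two standard errors are √(0.6680×0.3320/256) = 0.02943 and √(0.2566×0.7434/608) = 0.01771.
Because the samples are independent, SE_diff = √(0.02943² + 0.01771²) = 0.03435.
Using z* = 1.960 for 95%, ME = 1.960 × 0.03435 = 0.06733.
p̂₁ − p̂₂ = 0.4114; interval 0.4114 ± 0.06733 gives (0.344, 0.479).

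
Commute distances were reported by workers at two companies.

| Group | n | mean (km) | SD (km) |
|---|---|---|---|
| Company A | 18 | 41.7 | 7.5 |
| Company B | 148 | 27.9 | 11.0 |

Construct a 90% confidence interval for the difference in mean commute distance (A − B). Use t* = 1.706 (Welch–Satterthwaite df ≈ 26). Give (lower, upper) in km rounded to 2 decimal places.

(10.41, 17.19)

Standard errors of each mean: 7.5/√18 = 1.7678 and 11.0/√148 = 0.9042.
SE(x̄₁ − x̄₂) = √(1.7678² + 0.9042²) = 1.9856 for independent samples with unequal variances.
With t* = 1.706, the margin is 1.706 × 1.9856 = 3.3874.
x̄₁ − x̄₂ = 41.7 − 27.9 = 13.8000; the interval is 13.8000 ± 3.3874 = (10.41, 17.19).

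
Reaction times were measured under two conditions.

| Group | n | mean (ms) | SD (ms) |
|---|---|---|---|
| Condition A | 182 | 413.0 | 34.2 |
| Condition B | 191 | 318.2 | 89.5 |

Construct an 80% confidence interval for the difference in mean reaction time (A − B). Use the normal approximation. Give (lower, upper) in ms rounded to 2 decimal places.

Per-group SEs: s₁/√n₁ = 34.2/√182 = 2.5351, s₂/√n₂ = 89.5/√191 = 6.4760.
Unpooled SE of the difference: √(6.42673201 + 41.938576) = 6.9545.
Margin of error = z* · SE = 1.282 × 6.9545 = 8.9157.
x̄₁ − x̄₂ = 413.0 − 318.2 = 94.8000.
CI: 94.8000 ± 8.9157 = (85.88, 103.72).

(85.88, 103.72)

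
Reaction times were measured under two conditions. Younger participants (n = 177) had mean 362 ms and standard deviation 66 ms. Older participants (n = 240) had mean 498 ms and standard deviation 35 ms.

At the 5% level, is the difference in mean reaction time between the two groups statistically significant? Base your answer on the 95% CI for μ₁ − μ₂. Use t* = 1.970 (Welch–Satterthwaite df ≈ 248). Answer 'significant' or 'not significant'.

Per-group SEs: s₁/√n₁ = 66/√177 = 4.9609, s₂/√n₂ = 35/√240 = 2.2592.
Unpooled SE of the difference: √(24.61052881 + 5.10398464) = 5.4511.
Margin of error = t* · SE = 1.970 × 5.4511 = 10.7387.
x̄₁ − x̄₂ = 362 − 498 = -136.0000.
CI: -136.0000 ± 10.7387 = (-146.7387, -125.2613).
The interval (-146.7387, -125.2613) does not contain 0, so the difference is significant.

significant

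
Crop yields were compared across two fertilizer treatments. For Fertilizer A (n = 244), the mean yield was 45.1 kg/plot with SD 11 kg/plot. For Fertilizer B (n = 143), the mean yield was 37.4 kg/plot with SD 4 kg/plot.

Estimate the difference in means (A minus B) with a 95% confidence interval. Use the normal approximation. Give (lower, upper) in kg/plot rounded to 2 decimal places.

(6.17, 9.23)

Per-group SEs: s₁/√n₁ = 11/√244 = 0.7042, s₂/√n₂ = 4/√143 = 0.3345.
Unpooled SE of the difference: √(0.49589764 + 0.11189025) = 0.7796.
Margin of error = z* · SE = 1.960 × 0.7796 = 1.5280.
x̄₁ − x̄₂ = 45.1 − 37.4 = 7.7000.
CI: 7.7000 ± 1.5280 = (6.17, 9.23).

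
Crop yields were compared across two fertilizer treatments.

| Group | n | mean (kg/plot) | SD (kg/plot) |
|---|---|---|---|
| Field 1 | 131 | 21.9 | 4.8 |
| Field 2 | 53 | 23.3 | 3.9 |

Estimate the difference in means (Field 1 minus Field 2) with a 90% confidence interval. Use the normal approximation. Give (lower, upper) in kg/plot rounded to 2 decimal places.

(-2.52, -0.28)

Standard errors of each mean: 4.8/√131 = 0.4194 and 3.9/√53 = 0.5357.
SE(x̄₁ − x̄₂) = √(0.4194² + 0.5357²) = 0.6803 for independent samples with unequal variances.
With z* = 1.645, the margin is 1.645 × 0.6803 = 1.1191.
x̄₁ − x̄₂ = 21.9 − 23.3 = -1.4000; the interval is -1.4000 ± 1.1191 = (-2.52, -0.28).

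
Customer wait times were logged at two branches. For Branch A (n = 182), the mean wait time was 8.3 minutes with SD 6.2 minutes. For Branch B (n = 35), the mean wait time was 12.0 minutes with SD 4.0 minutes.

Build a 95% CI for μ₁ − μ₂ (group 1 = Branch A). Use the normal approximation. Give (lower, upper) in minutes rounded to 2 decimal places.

Standard errors of each mean: 6.2/√182 = 0.4596 and 4.0/√35 = 0.6761.
SE(x̄₁ − x̄₂) = √(0.4596² + 0.6761²) = 0.8175 for independent samples with unequal variances.
With z* = 1.960, the margin is 1.960 × 0.8175 = 1.6023.
x̄₁ − x̄₂ = 8.3 − 12.0 = -3.7000; the interval is -3.7000 ± 1.6023 = (-5.30, -2.10).

(-5.30, -2.10)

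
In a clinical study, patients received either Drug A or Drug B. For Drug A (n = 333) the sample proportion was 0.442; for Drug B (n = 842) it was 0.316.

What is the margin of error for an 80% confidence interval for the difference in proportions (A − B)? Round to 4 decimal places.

The two standard errors are √(0.4420×0.5580/333) = 0.02721 and √(0.3160×0.6840/842) = 0.01602.
Because the samples are independent, SE_diff = √(0.02721² + 0.01602²) = 0.03158.
Using z* = 1.282 for 80%, ME = 1.282 × 0.03158 = 0.04049.

0.0405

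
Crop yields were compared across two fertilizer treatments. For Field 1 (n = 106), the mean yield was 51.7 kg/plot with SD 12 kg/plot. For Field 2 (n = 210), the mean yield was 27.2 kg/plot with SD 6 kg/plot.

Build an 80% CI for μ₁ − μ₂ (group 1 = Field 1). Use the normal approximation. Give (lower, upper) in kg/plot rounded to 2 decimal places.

(22.91, 26.09)

SE₁ = s₁/√n₁ = 12/√106 = 1.1655; SE₂ = 6/√210 = 0.4140.
Independent samples, unequal variances: SE_diff = √(SE₁² + SE₂²) = √(1.35839025 + 0.171396) = 1.2368.
z* = 1.282, so margin of error = 1.282 × 1.2368 = 1.5856.
Difference in means = 51.7 − 27.2 = 24.5000.
24.5000 ± 1.5856 → (22.91, 26.09).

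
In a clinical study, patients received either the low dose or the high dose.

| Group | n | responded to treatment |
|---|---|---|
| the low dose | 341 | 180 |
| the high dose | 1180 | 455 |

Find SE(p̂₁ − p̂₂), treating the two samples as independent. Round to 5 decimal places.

p̂₁ = 180/341 = 0.5279 and p̂₂ = 455/1180 = 0.3856.
SE₁ = √(p̂₁(1−p̂₁)/n₁) = √(0.5279·0.4721/341) = 0.02703; SE₂ = √(0.3856·0.6144/1180) = 0.01417.
Independent samples: SE of the difference = √(SE₁² + SE₂²) = √(0.0007306209 + 0.0002007889) = 0.03052.

0.03052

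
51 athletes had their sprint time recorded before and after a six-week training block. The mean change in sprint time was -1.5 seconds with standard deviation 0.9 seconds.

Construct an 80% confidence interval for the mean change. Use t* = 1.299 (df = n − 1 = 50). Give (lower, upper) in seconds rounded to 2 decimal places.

(-1.66, -1.34)

This is a matched-pairs design, so SE = s_d/√n = 0.9/√51 = 0.1260.
Margin = 1.299 × 0.1260 = 0.1637; the interval is -1.5 ± 0.1637 = (-1.66, -1.34).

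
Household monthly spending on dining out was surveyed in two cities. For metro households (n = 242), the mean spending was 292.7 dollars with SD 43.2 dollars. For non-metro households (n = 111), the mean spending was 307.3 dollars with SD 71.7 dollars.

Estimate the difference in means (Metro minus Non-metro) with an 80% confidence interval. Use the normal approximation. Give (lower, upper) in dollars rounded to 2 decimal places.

(-24.02, -5.18)

Standard errors of each mean: 43.2/√242 = 2.7770 and 71.7/√111 = 6.8055.
SE(x̄₁ − x̄₂) = √(2.7770² + 6.8055²) = 7.3503 for independent samples with unequal variances.
With z* = 1.282, the margin is 1.282 × 7.3503 = 9.4231.
x̄₁ − x̄₂ = 292.7 − 307.3 = -14.6000; the interval is -14.6000 ± 9.4231 = (-24.02, -5.18).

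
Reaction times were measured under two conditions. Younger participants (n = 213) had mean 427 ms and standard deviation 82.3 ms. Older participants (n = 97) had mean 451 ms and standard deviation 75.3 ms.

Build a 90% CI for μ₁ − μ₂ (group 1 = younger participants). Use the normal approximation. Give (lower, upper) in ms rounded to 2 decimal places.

Per-group SEs: s₁/√n₁ = 82.3/√213 = 5.6391, s₂/√n₂ = 75.3/√97 = 7.6456.
Unpooled SE of the difference: √(31.79944881 + 58.45519936) = 9.5002.
Margin of error = z* · SE = 1.645 × 9.5002 = 15.6278.
x̄₁ − x̄₂ = 427 − 451 = -24.0000.
CI: -24.0000 ± 15.6278 = (-39.63, -8.37).

(-39.63, -8.37)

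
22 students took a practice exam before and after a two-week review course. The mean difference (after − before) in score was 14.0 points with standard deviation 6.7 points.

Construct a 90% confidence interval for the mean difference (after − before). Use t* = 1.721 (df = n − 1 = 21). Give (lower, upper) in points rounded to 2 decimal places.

(11.54, 16.46)

Paired design: SE = s_d/√n = 6.7/√22 = 1.4284.
t* = 1.721; margin of error = 1.721 × 1.4284 = 2.4583.
14.0 ± 2.4583 → (11.54, 16.46).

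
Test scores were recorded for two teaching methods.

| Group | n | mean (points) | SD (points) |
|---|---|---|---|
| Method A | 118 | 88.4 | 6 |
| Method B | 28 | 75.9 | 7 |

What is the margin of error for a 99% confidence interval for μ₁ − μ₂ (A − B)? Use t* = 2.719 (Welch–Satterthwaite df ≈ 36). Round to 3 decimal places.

3.898

SE₁ = s₁/√n₁ = 6/√118 = 0.5523; SE₂ = 7/√28 = 1.3229.
Independent samples, unequal variances: SE_diff = √(SE₁² + SE₂²) = √(0.30503529 + 1.75006441) = 1.4336.
t* = 2.719, so margin of error = 2.719 × 1.4336 = 3.8980.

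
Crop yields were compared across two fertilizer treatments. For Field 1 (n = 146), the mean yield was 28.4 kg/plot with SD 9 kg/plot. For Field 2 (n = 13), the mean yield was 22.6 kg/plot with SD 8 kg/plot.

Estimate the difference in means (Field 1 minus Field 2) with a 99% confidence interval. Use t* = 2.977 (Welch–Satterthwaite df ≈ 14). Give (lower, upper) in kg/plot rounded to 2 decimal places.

Standard errors of each mean: 9/√146 = 0.7448 and 8/√13 = 2.2188.
SE(x̄₁ − x̄₂) = √(0.7448² + 2.2188²) = 2.3405 for independent samples with unequal variances.
With t* = 2.977, the margin is 2.977 × 2.3405 = 6.9677.
x̄₁ − x̄₂ = 28.4 − 22.6 = 5.8000; the interval is 5.8000 ± 6.9677 = (-1.17, 12.77).

(-1.17, 12.77)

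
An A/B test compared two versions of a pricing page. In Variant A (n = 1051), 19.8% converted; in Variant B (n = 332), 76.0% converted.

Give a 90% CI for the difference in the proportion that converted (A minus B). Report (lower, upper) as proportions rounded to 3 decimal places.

(-0.606, -0.518)

SE₁ = √(p̂₁(1−p̂₁)/n₁) = √(0.1980·0.8020/1051) = 0.01229; SE₂ = √(0.7600·0.2400/332) = 0.02344.
Independent samples: SE of the difference = √(SE₁² + SE₂²) = √(0.0001510441 + 0.0005494336) = 0.02647.
z* for 90% confidence is 1.645, so the margin of error is 1.645 × 0.02647 = 0.04354.
Point estimate p̂₁ − p̂₂ = 0.1980 − 0.7600 = -0.5620.
-0.5620 ± 0.04354 → (-0.606, -0.518).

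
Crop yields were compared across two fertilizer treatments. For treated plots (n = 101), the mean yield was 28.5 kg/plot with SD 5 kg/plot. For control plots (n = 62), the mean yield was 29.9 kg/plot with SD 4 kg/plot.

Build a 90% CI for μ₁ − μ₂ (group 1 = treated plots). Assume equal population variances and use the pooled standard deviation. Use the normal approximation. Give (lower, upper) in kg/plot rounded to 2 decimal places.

(-2.63, -0.17)

Pooled variance s_p² = [100·5² + 61·4²] / (101+62−2) = 21.5901, so s_p = 4.6465.
SE_diff = s_p·√(1/n₁ + 1/n₂) = 4.6465·√(1/101 + 1/62) = 0.7497.
z* = 1.645; margin = 1.645 × 0.7497 = 1.2333.
Difference = 28.5 − 29.9 = -1.4000.
-1.4000 ± 1.2333 → (-2.63, -0.17).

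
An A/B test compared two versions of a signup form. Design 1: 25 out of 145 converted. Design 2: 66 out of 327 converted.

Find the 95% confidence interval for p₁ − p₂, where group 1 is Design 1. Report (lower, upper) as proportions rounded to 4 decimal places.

First, p̂₁ = 25/145 = 0.1724; p̂₂ = 66/327 = 0.2018.
The two standard errors are √(0.1724×0.8276/145) = 0.03137 and √(0.2018×0.7982/327) = 0.02219.
Because the samples are independent, SE_diff = √(0.03137² + 0.02219²) = 0.03842.
Using z* = 1.960 for 95%, ME = 1.960 × 0.03842 = 0.07530.
p̂₁ − p̂₂ = -0.0294; interval -0.0294 ± 0.07530 gives (-0.1047, 0.0459).

(-0.1047, 0.0459)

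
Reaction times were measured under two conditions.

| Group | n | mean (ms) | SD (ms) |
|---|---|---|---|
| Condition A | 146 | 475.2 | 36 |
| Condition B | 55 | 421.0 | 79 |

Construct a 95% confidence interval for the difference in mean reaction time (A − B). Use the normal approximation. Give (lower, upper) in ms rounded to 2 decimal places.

(32.52, 75.88)

SE₁ = s₁/√n₁ = 36/√146 = 2.9794; SE₂ = 79/√55 = 10.6524.
Independent samples, unequal variances: SE_diff = √(SE₁² + SE₂²) = √(8.87682436 + 113.47362576) = 11.0612.
z* = 1.960, so margin of error = 1.960 × 11.0612 = 21.6800.
Difference in means = 475.2 − 421.0 = 54.2000.
54.2000 ± 21.6800 → (32.52, 75.88).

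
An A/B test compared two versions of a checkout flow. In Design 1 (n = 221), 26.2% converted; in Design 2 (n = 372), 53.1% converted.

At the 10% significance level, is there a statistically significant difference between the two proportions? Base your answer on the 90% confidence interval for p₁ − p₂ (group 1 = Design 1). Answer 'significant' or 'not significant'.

significant

Each SE is √(p̂(1−p̂)/n): √(0.2620·0.7380/221) = 0.02958 and √(0.5310·0.4690/372) = 0.02587.
SE(p̂₁ − p̂₂) = √(SE₁² + SE₂²) = √(0.0008749764 + 0.0006692569) = 0.03930, since the two samples are independent.
At 90% confidence z* = 1.645; margin = 1.645 × 0.03930 = 0.06465.
The difference is 0.2620 − 0.5310 = -0.2690, so the interval is -0.2690 ± 0.06465 = (-0.33365, -0.20435).
The interval (-0.33365, -0.20435) does not contain 0, so the difference is significant.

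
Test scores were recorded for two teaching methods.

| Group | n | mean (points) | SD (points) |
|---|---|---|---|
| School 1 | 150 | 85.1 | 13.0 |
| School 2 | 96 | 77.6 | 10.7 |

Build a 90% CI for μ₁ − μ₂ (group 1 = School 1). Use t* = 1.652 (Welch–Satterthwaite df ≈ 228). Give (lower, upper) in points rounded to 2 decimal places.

(4.98, 10.02)

Standard errors of each mean: 13.0/√150 = 1.0614 and 10.7/√96 = 1.0921.
SE(x̄₁ − x̄₂) = √(1.0614² + 1.0921²) = 1.5229 for independent samples with unequal variances.
With t* = 1.652, the margin is 1.652 × 1.5229 = 2.5158.
x̄₁ − x̄₂ = 85.1 − 77.6 = 7.5000; the interval is 7.5000 ± 2.5158 = (4.98, 10.02).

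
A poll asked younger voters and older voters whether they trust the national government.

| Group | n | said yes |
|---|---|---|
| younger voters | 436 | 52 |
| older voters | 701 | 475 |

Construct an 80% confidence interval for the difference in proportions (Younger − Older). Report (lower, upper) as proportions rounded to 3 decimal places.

(-0.588, -0.528)

Sample proportions: 52/436 = 0.1193, 475/701 = 0.6776.
Each SE is √(p̂(1−p̂)/n): √(0.1193·0.8807/436) = 0.01552 and √(0.6776·0.3224/701) = 0.01765.
SE(p̂₁ − p̂₂) = √(SE₁² + SE₂²) = √(0.0002408704 + 0.0003115225) = 0.02350, since the two samples are independent.
At 80% confidence z* = 1.282; margin = 1.282 × 0.02350 = 0.03013.
The difference is 0.1193 − 0.6776 = -0.5583, so the interval is -0.5583 ± 0.03013 = (-0.588, -0.528).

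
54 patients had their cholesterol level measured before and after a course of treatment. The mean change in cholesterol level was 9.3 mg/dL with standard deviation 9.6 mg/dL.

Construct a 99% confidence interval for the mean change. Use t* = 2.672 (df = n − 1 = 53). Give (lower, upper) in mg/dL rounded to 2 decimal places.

This is a matched-pairs design, so SE = s_d/√n = 9.6/√54 = 1.3064.
Margin = 2.672 × 1.3064 = 3.4907; the interval is 9.3 ± 3.4907 = (5.81, 12.79).

(5.81, 12.79)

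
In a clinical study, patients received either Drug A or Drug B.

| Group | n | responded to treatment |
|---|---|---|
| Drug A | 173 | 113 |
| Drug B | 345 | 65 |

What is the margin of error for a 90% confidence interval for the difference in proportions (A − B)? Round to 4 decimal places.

0.0689

First, p̂₁ = 113/173 = 0.6532; p̂₂ = 65/345 = 0.1884.
The two standard errors are √(0.6532×0.3468/173) = 0.03619 and √(0.1884×0.8116/345) = 0.02105.
Because the samples are independent, SE_diff = √(0.03619² + 0.02105²) = 0.04187.
Using z* = 1.645 for 90%, ME = 1.645 × 0.04187 = 0.06888.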